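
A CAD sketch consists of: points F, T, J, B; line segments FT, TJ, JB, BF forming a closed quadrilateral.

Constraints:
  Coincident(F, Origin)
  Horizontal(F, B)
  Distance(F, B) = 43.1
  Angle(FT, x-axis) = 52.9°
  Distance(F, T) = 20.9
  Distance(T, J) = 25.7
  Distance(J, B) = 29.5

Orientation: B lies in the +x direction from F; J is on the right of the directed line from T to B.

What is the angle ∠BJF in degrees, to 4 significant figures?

131.6°

F is at the origin; FB is horizontal with |FB| = 43.1 and B in +x, so B = (43.1, 0). FT runs at 52.9° with |FT| = 20.9, so T = (12.61, 16.67). J is determined by |TJ| = 25.7 and |JB| = 29.5 together: it lies at the intersection of circle(T, 25.7) and circle(B, 29.5). With |TB| = 34.75, the foot of the radical line on TB is 14.36 from T and the perpendicular offset is √(25.7² − 14.36²) = 21.32. Taking the right-of-TB solution: J = (14.98, -8.921).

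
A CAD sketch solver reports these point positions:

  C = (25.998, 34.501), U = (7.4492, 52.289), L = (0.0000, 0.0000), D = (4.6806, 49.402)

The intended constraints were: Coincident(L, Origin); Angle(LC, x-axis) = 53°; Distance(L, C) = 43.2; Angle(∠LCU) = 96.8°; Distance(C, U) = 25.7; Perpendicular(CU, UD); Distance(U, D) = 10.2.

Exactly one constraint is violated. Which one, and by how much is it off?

Distance(U, D) = 10.2 — off by 6.20.

L = (0.00, 0.00) ✓; LC at 53.00° ✓; |LC| = 43.20 ✓; ∠LCU = 96.80° ✓; |CU| = 25.70 ✓; ∠(CU, UD) = 90.00° ✓; |UD| = 4.000 ✗.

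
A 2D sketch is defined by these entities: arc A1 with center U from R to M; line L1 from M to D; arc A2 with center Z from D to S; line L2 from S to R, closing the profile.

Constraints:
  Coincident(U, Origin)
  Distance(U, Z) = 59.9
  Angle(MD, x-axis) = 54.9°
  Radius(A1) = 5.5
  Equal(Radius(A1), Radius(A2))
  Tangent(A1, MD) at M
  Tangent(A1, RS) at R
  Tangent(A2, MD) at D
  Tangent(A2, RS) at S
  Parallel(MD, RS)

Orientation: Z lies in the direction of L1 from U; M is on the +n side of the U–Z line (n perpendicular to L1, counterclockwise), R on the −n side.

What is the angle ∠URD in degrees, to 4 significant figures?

79.59°

The slot axis is L1's direction at 54.9°, so u = (cos 54.9°, sin 54.9°) = (0.5750, 0.8181) and n = (−sin 54.9°, cos 54.9°) = (-0.8181, 0.5750). U is at the origin and Z lies 59.9 along u from U, so Z = 59.9·u = (34.44, 49.01). Tangency of A1 to both parallel lines with radius 5.5 puts M and R at U ± 5.5·n: M = (-4.500, 3.163), R = (4.500, -3.163). Equal radii place D and S the same way about Z: D = Z + 5.5·n = (29.94, 52.17), S = Z − 5.5·n = (38.94, 45.84). Then cos ∠URD = RU·RD / (|RU||RD|), giving 79.59°.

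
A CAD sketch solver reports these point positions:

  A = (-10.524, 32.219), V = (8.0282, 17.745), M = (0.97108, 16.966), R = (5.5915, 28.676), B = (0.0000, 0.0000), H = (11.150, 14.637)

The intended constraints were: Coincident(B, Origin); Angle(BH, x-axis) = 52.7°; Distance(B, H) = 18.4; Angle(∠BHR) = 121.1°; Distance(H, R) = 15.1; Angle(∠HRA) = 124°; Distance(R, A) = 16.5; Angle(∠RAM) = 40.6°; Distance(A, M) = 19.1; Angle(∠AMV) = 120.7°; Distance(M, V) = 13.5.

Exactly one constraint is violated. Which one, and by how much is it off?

Distance(M, V) = 13.5 — off by 6.40.

B = (0.00, 0.00) ✓; BH at 52.70° ✓; |BH| = 18.40 ✓; ∠BHR = 121.1° ✓; |HR| = 15.10 ✓; ∠HRA = 124.0° ✓; |RA| = 16.50 ✓; ∠RAM = 40.60° ✓; |AM| = 19.10 ✓; ∠AMV = 120.7° ✓; |MV| = 7.100 ✗.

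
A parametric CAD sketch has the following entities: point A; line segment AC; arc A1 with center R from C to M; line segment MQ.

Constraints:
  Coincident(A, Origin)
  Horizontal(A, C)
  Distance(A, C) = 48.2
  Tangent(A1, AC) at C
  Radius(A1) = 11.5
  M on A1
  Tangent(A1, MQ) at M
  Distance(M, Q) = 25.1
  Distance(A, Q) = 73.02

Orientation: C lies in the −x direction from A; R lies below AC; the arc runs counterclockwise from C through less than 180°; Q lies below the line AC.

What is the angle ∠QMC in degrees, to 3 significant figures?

141°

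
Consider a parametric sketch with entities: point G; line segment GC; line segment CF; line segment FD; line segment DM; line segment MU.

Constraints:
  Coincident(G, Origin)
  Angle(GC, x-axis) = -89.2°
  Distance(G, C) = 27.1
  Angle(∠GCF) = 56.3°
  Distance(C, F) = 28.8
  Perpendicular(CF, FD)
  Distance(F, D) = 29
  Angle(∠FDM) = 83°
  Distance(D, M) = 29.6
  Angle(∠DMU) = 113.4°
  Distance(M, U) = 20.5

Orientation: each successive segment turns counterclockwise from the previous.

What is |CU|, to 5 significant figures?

8.5638

∠FDM = 83.0° gives DM at -138.50° from the x-axis; with |DM| = 29.6, M = (-14.482, -6.4988). ∠DMU = 113.4° gives MU at -71.900° from the x-axis; with |MU| = 20.5, U = (-8.1128, -25.984). Then |CU| = |U − C| = 8.5638.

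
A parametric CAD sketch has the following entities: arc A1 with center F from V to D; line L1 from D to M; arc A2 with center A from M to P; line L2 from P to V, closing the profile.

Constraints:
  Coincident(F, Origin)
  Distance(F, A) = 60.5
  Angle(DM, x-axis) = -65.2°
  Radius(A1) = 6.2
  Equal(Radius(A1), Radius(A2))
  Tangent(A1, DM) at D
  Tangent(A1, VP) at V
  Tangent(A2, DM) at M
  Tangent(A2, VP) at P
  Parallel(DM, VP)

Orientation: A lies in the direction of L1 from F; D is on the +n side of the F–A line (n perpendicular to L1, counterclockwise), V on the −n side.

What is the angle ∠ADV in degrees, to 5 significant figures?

84.149°

The slot axis is L1's direction at -65.2°, so u = (cos -65.2°, sin -65.2°) = (0.41945, -0.90778) and n = (−sin -65.2°, cos -65.2°) = (0.90778, 0.41945). F is at the origin and A lies 60.5 along u from F, so A = 60.5·u = (25.377, -54.921). Tangency of A1 to both parallel lines with radius 6.2 puts D and V at F ± 6.2·n: D = (5.6282, 2.6006), V = (-5.6282, -2.6006). Then cos ∠ADV = DA·DV / (|DA||DV|), giving 84.149°.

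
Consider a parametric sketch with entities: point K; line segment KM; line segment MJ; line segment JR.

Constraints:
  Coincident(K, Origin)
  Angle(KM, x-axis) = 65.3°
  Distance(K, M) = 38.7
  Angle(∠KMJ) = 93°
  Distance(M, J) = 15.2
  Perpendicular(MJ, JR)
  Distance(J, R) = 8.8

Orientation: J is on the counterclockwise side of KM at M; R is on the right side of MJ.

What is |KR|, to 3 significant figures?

50.5

K is at the origin; KM runs at 65.3° with length 38.7, so M = 38.7·(cos 65.3°, sin 65.3°) = (16.2, 35.2). ∠KMJ = 93.0°, so MJ runs at 65.3° + (180° − 93.0°) = 152° from the x-axis; with |MJ| = 15.2, J = M + 15.2·(cos 152°, sin 152°) = (2.71, 42.2). MJ ⟂ JR; with |JR| = 8.8 on the right of MJ, R = J + 8.8·(0.465, 0.885) = (6.80, 50.0). Then |KR| = |R − K| = 50.5.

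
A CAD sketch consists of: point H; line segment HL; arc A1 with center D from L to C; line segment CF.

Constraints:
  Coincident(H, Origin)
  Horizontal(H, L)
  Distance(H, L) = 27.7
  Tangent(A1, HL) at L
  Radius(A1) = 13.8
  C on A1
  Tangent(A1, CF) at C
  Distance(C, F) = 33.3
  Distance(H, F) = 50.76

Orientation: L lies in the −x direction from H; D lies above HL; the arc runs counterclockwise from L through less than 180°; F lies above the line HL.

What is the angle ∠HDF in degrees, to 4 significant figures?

98.23°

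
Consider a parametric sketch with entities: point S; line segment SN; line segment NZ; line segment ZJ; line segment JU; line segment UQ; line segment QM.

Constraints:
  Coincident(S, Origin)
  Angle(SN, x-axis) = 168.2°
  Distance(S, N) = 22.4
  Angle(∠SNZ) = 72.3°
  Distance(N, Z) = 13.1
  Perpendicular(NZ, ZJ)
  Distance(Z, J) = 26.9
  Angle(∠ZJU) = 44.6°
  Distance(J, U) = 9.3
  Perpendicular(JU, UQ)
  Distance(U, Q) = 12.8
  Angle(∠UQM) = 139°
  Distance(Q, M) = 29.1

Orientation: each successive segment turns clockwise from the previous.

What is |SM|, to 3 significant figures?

39.7

The perpendicularity gives UQ at right angles to JU, so UQ runs at 105°; with |UQ| = 12.8, Q = (-4.38, 12.7). ∠UQM = 139.0° gives QM at 64.1° from the x-axis; with |QM| = 29.1, M = (8.33, 38.8). Then |SM| = |M − S| = 39.7.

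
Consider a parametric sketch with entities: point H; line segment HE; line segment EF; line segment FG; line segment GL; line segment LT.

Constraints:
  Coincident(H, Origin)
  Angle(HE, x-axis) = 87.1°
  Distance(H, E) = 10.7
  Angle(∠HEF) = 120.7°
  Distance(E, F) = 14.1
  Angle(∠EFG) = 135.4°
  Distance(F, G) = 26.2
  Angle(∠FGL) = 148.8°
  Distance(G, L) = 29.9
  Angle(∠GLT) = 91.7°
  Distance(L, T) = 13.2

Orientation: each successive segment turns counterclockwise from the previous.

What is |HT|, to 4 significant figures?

53.17

H is at the origin; HE runs at 87.1° with length 10.7, so E = (0.5413, 10.69). ∠HEF = 120.7° gives EF at 146.4° from the x-axis; with |EF| = 14.1, F = (-11.20, 18.49). ∠EFG = 135.4° gives FG at -169.0° from the x-axis; with |FG| = 26.2, G = (-36.92, 13.49). ∠FGL = 148.8° gives GL at -137.8° from the x-axis; with |GL| = 29.9, L = (-59.07, -6.595). ∠GLT = 91.7° gives LT at -49.50° from the x-axis; with |LT| = 13.2, T = (-50.50, -16.63). Then |HT| = |T − H| = 53.17.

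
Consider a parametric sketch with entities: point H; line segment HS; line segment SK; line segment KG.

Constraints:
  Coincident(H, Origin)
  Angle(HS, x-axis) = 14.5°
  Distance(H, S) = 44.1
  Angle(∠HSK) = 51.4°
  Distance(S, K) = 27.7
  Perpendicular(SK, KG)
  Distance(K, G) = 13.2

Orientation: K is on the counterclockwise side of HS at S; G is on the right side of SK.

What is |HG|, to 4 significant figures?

47.67

H is at the origin; HS runs at 14.5° with length 44.1, so S = 44.1·(cos 14.5°, sin 14.5°) = (42.70, 11.04). ∠HSK = 51.4°, so SK runs at 14.5° + (180° − 51.4°) = 143.1° from the x-axis; with |SK| = 27.7, K = S + 27.7·(cos 143.1°, sin 143.1°) = (20.54, 27.67). SK ⟂ KG; with |KG| = 13.2 on the right of SK, G = K + 13.2·(0.6004, 0.7997) = (28.47, 38.23). Then |HG| = |G − H| = 47.67.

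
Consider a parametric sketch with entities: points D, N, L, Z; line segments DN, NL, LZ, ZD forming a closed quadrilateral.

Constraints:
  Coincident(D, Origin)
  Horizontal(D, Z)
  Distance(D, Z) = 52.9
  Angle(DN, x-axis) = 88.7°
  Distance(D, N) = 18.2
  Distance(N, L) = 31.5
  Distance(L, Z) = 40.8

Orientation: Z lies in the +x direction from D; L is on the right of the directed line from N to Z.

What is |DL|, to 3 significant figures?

17.1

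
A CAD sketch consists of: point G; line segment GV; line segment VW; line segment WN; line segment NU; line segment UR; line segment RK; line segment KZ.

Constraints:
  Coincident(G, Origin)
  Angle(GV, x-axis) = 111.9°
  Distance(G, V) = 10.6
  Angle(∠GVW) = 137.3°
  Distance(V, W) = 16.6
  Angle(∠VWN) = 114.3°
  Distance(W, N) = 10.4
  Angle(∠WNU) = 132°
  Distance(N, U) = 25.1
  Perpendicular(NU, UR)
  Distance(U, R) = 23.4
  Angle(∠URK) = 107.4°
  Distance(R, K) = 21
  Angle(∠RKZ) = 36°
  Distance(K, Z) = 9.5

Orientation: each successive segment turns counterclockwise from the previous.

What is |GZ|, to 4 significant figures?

5.281

G is at the origin; GV runs at 111.9° with length 10.6, so V = (-3.954, 9.835). ∠GVW = 137.3° gives VW at 154.6° from the x-axis; with |VW| = 16.6, W = (-18.95, 16.96). ∠VWN = 114.3° gives WN at -139.7° from the x-axis; with |WN| = 10.4, N = (-26.88, 10.23). ∠WNU = 132.0° gives NU at -91.70° from the x-axis; with |NU| = 25.1, U = (-27.63, -14.86). NU ⟂ UR, so UR runs at -1.700°; with |UR| = 23.4, R = (-4.236, -15.55). ∠URK = 107.4° gives RK at 70.90° from the x-axis; with |RK| = 21.0, K = (2.636, 4.290). ∠RKZ = 36.0° gives KZ at -145.1° from the x-axis; with |KZ| = 9.5, Z = (-5.156, -1.146). Then |GZ| = |Z − G| = 5.281.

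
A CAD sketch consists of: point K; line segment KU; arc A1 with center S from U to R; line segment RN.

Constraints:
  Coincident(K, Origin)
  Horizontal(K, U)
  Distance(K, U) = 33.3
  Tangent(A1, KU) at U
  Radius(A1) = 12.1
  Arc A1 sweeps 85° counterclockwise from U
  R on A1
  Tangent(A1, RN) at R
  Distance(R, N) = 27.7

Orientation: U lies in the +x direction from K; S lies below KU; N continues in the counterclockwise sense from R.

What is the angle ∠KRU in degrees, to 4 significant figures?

110.0°

K is at the origin; K and U share the same y with |KU| = 33.3 and U on the +x side, so U = (33.30, 0.000). Since A1 is tangent to KU there, SU ⟂ KU, so S = U + (0, -12.1) = (33.30, -12.10). On A1, U sits at bearing 90° from S; an 85° counterclockwise sweep puts R at bearing 175°, so R = S + 12.1·(cos 175°, sin 175°) = (21.25, -11.05). Then cos ∠KRU = RK·RU / (|RK||RU|), giving 110.0°.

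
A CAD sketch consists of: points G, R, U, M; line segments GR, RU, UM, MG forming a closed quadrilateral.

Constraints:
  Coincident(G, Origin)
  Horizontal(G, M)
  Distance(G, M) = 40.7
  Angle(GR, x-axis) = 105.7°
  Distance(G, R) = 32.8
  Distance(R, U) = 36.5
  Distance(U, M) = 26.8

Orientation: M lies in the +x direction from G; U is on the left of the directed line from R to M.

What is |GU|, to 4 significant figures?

34.96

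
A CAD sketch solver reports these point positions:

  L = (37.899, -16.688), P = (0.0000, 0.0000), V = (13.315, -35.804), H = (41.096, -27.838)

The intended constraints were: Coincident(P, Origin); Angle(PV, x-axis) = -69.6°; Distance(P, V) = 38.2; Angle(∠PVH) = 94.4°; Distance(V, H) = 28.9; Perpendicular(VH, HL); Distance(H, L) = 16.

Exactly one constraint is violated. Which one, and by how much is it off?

Distance(H, L) = 16 — off by 4.40.

P = (0.00, 0.00) ✓; PV at -69.60° ✓; |PV| = 38.20 ✓; ∠PVH = 94.40° ✓; |VH| = 28.90 ✓; ∠(VH, HL) = 90.00° ✓; |HL| = 11.60 ✗.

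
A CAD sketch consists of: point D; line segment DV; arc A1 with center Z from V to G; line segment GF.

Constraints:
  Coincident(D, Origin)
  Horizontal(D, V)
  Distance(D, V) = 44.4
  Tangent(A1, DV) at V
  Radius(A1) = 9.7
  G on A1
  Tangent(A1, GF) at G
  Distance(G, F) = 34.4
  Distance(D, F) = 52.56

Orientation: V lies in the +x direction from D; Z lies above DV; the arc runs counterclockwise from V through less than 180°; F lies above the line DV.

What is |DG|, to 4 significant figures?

54.33

D is at the origin; DV is horizontal with |DV| = 44.4 and V on the +x side, so V = (44.40, 0.000). Since A1 is tangent to DV there, ZV ⟂ DV, so Z = V + (0, 9.7) = (44.40, 9.700). Since ZG ⟂ GF (tangency), |ZF| = √(9.7² + 34.4²) = 35.74 regardless of where G sits on A1. So F lies on both circle(D, 52.56) and circle(Z, 35.74); the above-DV intersection is F = (30.66, 42.69). G is the foot of the tangent from F: G = (52.01, 15.72).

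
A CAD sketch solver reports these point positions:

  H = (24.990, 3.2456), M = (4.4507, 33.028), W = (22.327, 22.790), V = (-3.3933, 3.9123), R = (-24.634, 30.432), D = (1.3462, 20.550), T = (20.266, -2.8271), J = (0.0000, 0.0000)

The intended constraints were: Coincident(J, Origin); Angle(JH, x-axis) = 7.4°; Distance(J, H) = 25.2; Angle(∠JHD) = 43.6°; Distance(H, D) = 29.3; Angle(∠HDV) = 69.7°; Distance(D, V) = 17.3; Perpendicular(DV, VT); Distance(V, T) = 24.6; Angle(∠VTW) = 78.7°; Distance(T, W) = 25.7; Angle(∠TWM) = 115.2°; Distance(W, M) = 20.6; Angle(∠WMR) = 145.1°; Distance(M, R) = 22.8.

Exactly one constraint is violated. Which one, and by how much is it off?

Distance(M, R) = 22.8 — off by 6.40.

J = (0.00, 0.00) ✓; JH at 7.400° ✓; |JH| = 25.20 ✓; ∠JHD = 43.60° ✓; |HD| = 29.30 ✓; ∠HDV = 69.70° ✓; |DV| = 17.30 ✓; ∠(DV, VT) = 90.00° ✓; |VT| = 24.60 ✓; ∠VTW = 78.70° ✓; |TW| = 25.70 ✓; ∠TWM = 115.2° ✓; |WM| = 20.60 ✓; ∠WMR = 145.1° ✓; |MR| = 29.20 ✗.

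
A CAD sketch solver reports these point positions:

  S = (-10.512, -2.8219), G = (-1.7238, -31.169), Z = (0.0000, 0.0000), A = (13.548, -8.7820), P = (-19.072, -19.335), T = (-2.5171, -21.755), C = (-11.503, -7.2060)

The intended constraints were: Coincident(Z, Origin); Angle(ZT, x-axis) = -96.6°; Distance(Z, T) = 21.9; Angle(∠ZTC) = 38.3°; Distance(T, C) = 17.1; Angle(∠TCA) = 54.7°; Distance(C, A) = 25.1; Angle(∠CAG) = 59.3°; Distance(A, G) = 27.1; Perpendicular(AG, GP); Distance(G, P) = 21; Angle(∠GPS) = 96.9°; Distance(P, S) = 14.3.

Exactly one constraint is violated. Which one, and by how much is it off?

Distance(P, S) = 14.3 — off by 4.30.

Z = (0.00, 0.00) ✓; ZT at -96.60° ✓; |ZT| = 21.90 ✓; ∠ZTC = 38.30° ✓; |TC| = 17.10 ✓; ∠TCA = 54.70° ✓; |CA| = 25.10 ✓; ∠CAG = 59.30° ✓; |AG| = 27.10 ✓; ∠(AG, GP) = 90.00° ✓; |GP| = 21.00 ✓; ∠GPS = 96.90° ✓; |PS| = 18.60 ✗.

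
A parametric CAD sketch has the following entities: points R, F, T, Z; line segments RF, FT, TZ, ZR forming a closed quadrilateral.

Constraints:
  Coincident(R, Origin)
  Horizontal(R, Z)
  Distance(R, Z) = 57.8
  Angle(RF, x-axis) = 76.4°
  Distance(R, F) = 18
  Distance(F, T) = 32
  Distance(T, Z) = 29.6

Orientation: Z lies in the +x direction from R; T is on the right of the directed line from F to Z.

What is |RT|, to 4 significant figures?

28.62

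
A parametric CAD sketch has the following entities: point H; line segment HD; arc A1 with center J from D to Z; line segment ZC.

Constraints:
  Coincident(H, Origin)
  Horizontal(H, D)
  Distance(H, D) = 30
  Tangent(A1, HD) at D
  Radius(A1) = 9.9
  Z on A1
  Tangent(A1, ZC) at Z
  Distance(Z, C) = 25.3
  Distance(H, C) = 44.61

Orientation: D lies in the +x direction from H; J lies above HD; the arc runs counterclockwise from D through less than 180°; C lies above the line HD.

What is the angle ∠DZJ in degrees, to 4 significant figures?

29.44°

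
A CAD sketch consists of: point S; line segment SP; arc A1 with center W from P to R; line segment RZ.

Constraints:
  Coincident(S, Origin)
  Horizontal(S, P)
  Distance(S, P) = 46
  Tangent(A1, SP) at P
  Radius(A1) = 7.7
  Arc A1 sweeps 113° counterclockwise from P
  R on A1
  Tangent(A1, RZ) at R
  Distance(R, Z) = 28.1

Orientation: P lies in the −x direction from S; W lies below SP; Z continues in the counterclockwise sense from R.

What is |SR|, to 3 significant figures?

54.2

S is at the origin; SP is horizontal with |SP| = 46.0 and P on the −x side, so P = (-46.0, 0.00). The tangent condition forces WP to be normal to SP, so W = P + (0, -7.7) = (-46.0, -7.70). On A1, P sits at bearing 90° from W; a 113° counterclockwise sweep puts R at bearing 203°, so R = W + 7.7·(cos 203°, sin 203°) = (-53.1, -10.7). Then |SR| = |R − S| = 54.2.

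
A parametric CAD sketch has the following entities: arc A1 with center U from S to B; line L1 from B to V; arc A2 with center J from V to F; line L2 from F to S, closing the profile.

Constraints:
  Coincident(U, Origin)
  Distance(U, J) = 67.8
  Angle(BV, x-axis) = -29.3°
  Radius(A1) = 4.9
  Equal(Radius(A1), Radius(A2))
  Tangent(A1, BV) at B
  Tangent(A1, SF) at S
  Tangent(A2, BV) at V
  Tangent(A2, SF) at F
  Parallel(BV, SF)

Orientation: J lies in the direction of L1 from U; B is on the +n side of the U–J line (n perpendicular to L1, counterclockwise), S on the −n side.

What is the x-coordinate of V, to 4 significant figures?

61.52

The slot axis is L1's direction at -29.3°, so u = (cos -29.3°, sin -29.3°) = (0.8721, -0.4894) and n = (−sin -29.3°, cos -29.3°) = (0.4894, 0.8721). U is at the origin and J lies 67.8 along u from U, so J = 67.8·u = (59.13, -33.18). Tangency of A1 to both parallel lines with radius 4.9 puts B and S at U ± 4.9·n: B = (2.398, 4.273), S = (-2.398, -4.273). Equal radii place V and F the same way about J: V = J + 4.9·n = (61.52, -28.91), F = J − 4.9·n = (56.73, -37.45). So V.x = 61.52.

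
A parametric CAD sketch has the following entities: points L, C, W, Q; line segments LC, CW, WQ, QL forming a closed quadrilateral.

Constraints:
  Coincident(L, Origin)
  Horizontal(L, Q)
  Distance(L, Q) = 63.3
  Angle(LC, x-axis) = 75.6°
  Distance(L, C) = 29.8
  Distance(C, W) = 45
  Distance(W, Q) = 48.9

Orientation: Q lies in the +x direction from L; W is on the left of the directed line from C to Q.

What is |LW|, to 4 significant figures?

67.48

L is at the origin; L and Q share the same y with |LQ| = 63.3 and Q in +x, so Q = (63.3, 0). LC runs at 75.6° with |LC| = 29.8, so C = (7.411, 28.86). W is determined by |CW| = 45.0 and |WQ| = 48.9 together: it lies at the intersection of circle(C, 45.0) and circle(Q, 48.9). With |CQ| = 62.90, the foot of the radical line on CQ is 28.54 from C and the perpendicular offset is √(45.0² − 28.54²) = 34.79. Taking the left-of-CQ solution: W = (48.73, 46.68).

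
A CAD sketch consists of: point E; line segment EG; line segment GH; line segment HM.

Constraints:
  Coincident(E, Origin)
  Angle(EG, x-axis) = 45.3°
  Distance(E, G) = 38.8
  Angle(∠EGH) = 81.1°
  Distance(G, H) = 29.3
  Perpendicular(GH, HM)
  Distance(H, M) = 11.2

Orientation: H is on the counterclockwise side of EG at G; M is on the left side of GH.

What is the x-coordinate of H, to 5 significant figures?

3.5275

E is at the origin; EG runs at 45.3° with length 38.8, so G = 38.8·(cos 45.3°, sin 45.3°) = (27.292, 27.579). ∠EGH = 81.1°, so GH runs at 45.3° + (180° − 81.1°) = 144.20° from the x-axis; with |GH| = 29.3, H = G + 29.3·(cos 144.20°, sin 144.20°) = (3.5275, 44.718). So H.x = 3.5275.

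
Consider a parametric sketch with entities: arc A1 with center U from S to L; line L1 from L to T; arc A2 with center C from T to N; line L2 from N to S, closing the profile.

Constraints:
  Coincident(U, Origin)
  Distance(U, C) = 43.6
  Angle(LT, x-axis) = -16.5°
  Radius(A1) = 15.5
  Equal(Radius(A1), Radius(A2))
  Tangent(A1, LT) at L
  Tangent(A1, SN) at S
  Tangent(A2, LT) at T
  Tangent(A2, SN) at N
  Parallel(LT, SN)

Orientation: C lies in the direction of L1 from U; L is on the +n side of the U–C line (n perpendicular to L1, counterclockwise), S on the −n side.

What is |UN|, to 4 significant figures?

46.27

Tangency of A1 to both parallel lines with radius 15.5 puts L and S at U ± 15.5·n: L = (4.402, 14.86), S = (-4.402, -14.86). Equal radii place T and N the same way about C: T = C + 15.5·n = (46.21, 2.479), N = C − 15.5·n = (37.40, -27.24). Then |UN| = |N − U| = 46.27.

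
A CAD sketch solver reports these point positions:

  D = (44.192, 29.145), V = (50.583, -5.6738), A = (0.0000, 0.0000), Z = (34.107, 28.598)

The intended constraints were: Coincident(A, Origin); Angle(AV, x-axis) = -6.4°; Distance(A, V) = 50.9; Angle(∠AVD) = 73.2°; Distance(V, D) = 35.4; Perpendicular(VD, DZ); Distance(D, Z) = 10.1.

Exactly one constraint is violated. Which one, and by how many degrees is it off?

Perpendicular(VD, DZ) — off by 7.30°.

A = (0.00, 0.00) ✓; AV at -6.400° ✓; |AV| = 50.90 ✓; ∠AVD = 73.20° ✓; |VD| = 35.40 ✓; ∠(VD, DZ) = 82.70° ✗; |DZ| = 10.10 ✓.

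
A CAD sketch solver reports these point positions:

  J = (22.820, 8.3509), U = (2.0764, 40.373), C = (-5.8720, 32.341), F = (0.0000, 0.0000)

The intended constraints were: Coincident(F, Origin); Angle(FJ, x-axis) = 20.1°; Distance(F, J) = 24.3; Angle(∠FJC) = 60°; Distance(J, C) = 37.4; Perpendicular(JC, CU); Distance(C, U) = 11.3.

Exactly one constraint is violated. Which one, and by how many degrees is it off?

Perpendicular(JC, CU) — off by 4.80°.

F = (0.00, 0.00) ✓; FJ at 20.10° ✓; |FJ| = 24.30 ✓; ∠FJC = 60.00° ✓; |JC| = 37.40 ✓; ∠(JC, CU) = 94.80° ✗; |CU| = 11.30 ✓.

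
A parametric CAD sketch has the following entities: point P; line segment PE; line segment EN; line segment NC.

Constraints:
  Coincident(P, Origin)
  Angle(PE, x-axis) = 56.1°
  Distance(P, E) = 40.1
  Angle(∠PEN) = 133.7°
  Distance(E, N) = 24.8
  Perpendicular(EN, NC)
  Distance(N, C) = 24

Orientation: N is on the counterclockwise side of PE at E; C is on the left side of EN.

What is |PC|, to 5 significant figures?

52.741

∠PEN = 133.7°, so EN runs at 56.1° + (180° − 133.7°) = 102.40° from the x-axis; with |EN| = 24.8, N = E + 24.8·(cos 102.40°, sin 102.40°) = (17.040, 57.505). EN is perpendicular to NC; with |NC| = 24.0 on the left of EN, C = N + 24.0·(-0.97667, -0.21474) = (-6.4000, 52.351). Then |PC| = |C − P| = 52.741.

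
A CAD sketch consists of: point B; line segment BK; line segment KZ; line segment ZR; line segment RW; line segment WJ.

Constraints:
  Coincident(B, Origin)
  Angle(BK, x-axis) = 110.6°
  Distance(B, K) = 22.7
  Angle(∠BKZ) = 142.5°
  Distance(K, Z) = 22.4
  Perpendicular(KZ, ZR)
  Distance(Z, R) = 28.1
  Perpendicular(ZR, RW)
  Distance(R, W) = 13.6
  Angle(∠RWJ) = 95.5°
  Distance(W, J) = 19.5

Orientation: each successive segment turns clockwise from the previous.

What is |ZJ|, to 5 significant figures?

17.743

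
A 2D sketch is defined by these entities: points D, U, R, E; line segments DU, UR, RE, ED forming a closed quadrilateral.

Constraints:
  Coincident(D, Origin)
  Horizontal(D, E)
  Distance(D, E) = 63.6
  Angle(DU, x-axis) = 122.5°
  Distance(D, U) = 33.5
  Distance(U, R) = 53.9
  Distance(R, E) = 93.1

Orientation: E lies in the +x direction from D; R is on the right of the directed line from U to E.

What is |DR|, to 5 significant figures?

36.147

Checks: |UR| = 53.90 ✓; |RE| = 93.10 ✓.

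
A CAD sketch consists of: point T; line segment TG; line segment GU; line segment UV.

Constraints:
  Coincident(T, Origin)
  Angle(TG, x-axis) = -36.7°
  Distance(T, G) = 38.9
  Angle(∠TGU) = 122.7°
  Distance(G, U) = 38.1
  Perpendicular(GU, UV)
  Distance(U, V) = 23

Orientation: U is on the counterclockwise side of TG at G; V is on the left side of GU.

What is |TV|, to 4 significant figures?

59.91

T is at the origin; TG runs at -36.7° with length 38.9, so G = 38.9·(cos -36.7°, sin -36.7°) = (31.19, -23.25). ∠TGU = 122.7°, so GU runs at -36.7° + (180° − 122.7°) = 20.60° from the x-axis; with |GU| = 38.1, U = G + 38.1·(cos 20.60°, sin 20.60°) = (66.85, -9.842). GU is perpendicular to UV; with |UV| = 23.0 on the left of GU, V = U + 23.0·(-0.3518, 0.9361) = (58.76, 11.69). Then |TV| = |V − T| = 59.91.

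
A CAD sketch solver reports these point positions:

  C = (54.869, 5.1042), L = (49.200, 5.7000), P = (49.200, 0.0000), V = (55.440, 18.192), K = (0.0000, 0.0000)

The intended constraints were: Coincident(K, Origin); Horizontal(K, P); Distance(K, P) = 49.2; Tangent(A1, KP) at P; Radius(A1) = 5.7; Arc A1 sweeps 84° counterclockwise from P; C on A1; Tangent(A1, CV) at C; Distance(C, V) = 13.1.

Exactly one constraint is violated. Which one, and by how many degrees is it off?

Tangent(A1, CV) at C — off by 3.50°.

K = (0.00, 0.00) ✓; K.y = 0.00, P.y = 0.00 ✓; |KP| = 49.20 ✓; ∠(LP, PK) = 90.00° ✓; |LP| = 5.700 ✓; bearing(L→C) − bearing(L→P) = 84.00° ✓; |LC| = 5.700 ✓; ∠(LC, CV) = 86.50° ✗; |CV| = 13.10 ✓.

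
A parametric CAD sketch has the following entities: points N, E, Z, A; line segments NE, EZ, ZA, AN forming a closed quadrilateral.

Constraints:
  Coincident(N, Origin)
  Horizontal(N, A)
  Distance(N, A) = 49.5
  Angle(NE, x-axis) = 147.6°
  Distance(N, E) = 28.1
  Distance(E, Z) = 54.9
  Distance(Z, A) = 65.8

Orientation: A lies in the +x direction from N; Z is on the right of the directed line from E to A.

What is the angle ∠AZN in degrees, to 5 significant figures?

48.149°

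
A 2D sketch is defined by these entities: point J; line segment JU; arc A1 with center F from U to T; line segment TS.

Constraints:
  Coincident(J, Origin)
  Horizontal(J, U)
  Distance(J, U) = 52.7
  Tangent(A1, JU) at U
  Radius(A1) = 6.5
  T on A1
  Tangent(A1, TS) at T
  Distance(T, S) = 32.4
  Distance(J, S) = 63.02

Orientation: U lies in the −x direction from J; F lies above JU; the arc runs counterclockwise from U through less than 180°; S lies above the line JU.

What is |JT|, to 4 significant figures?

46.77

Checks: ∠(FU, UJ) = 90.00° ✓; |FT| = 6.500 ✓; ∠(FT, TS) = 90.00° ✓; |TS| = 32.40 ✓; |JS| = 63.02 ✓.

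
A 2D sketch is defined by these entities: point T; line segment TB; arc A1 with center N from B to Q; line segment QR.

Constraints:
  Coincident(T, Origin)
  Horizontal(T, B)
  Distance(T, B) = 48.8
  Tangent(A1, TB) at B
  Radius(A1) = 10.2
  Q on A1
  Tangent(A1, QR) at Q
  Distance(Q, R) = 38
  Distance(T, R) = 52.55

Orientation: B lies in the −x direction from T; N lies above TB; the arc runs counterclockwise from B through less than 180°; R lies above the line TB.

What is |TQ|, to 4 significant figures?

39.68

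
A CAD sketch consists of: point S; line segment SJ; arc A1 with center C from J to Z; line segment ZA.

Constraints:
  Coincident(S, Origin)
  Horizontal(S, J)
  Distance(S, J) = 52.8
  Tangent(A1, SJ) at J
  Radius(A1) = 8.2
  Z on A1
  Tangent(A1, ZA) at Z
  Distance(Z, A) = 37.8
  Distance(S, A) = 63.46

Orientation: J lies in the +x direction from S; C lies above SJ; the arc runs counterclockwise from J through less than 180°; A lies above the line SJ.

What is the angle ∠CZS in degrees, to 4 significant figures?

14.53°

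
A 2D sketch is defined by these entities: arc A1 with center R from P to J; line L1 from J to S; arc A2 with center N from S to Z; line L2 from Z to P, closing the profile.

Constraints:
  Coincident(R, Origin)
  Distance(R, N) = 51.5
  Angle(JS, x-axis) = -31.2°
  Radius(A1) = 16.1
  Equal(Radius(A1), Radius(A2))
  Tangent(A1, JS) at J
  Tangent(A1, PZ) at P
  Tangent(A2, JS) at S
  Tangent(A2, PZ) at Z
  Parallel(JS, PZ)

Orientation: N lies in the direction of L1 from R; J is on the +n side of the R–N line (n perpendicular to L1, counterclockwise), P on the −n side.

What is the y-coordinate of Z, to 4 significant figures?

-40.45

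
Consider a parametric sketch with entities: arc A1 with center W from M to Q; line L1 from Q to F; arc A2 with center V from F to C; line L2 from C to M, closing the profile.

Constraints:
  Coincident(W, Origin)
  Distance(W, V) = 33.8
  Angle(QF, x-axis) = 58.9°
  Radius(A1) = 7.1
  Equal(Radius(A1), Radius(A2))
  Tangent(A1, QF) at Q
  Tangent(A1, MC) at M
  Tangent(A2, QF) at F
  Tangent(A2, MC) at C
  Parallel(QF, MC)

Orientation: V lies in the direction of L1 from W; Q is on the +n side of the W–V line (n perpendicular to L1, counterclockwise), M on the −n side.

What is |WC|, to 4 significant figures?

34.54

Tangency of A1 to both parallel lines with radius 7.1 puts Q and M at W ± 7.1·n: Q = (-6.079, 3.667), M = (6.079, -3.667). Equal radii place F and C the same way about V: F = V + 7.1·n = (11.38, 32.61), C = V − 7.1·n = (23.54, 25.27). Then |WC| = |C − W| = 34.54.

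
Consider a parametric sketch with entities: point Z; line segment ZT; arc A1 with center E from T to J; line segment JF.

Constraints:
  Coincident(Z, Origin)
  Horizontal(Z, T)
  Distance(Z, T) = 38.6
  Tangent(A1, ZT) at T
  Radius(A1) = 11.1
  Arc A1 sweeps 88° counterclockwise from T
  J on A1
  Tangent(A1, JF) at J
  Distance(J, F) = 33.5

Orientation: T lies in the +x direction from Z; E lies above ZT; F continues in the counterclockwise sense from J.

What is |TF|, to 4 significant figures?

45.86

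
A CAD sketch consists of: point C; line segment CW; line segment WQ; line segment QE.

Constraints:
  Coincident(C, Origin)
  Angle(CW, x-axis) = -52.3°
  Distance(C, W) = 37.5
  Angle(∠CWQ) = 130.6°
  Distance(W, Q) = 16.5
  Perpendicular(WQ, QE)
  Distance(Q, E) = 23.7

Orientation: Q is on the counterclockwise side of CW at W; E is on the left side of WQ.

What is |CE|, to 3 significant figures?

41.2

∠CWQ = 130.6°, so WQ runs at -52.3° + (180° − 130.6°) = -2.90° from the x-axis; with |WQ| = 16.5, Q = W + 16.5·(cos -2.90°, sin -2.90°) = (39.4, -30.5). WQ ⟂ QE; with |QE| = 23.7 on the left of WQ, E = Q + 23.7·(0.0506, 0.999) = (40.6, -6.84). Then |CE| = |E − C| = 41.2.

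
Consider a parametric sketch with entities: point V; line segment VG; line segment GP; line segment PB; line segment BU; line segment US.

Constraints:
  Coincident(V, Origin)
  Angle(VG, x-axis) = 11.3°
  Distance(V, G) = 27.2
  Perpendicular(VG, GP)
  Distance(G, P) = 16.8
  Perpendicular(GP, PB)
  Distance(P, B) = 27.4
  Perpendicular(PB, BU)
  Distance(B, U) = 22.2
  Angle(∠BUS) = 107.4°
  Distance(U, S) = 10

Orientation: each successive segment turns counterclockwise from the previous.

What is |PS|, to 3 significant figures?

30.9

V is at the origin; VG runs at 11.3° with length 27.2, so G = (26.7, 5.33). VG is perpendicular to GP, so GP runs at 101°; with |GP| = 16.8, P = (23.4, 21.8). GP is perpendicular to PB, so PB runs at -169°; with |PB| = 27.4, B = (-3.49, 16.4). PB is perpendicular to BU, so BU runs at -78.7°; with |BU| = 22.2, U = (0.862, -5.33). ∠BUS = 107.4° gives US at -6.10° from the x-axis; with |US| = 10.0, S = (10.8, -6.40). Then |PS| = |S − P| = 30.9.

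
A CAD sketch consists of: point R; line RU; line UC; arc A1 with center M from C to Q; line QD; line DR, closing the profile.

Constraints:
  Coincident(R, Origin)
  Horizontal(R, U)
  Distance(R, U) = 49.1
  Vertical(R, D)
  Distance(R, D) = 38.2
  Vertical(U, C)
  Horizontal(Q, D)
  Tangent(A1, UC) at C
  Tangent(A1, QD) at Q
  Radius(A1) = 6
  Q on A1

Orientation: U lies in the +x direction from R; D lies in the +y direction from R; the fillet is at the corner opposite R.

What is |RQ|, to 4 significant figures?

57.59

R is at the origin; RU is horizontal with |RU| = 49.1 and U on the +x side, so U = (49.10, 0.000). R and D share the same x with |RD| = 38.2 and D on the +y side, so D = (0.000, 38.20). The virtual corner opposite R is at (49.10, 38.20). Since A1 is tangent to UC there, MC ⟂ UC and tangency of A1 to QD means the radius MQ is perpendicular to QD, with radius 6.0, so the center M sits 6.0 in from both sides at M = (43.10, 32.20). That places the tangent points at C = (49.10, 32.20) on UC and Q = (43.10, 38.20) on QD. Then |RQ| = |Q − R| = 57.59.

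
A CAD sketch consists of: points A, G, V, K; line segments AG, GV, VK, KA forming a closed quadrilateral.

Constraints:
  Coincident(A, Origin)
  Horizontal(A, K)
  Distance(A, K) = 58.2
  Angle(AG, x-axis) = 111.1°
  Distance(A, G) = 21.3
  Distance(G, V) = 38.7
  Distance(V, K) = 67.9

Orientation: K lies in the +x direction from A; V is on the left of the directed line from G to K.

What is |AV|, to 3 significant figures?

53.7

Checks: |GV| = 38.70 ✓; |VK| = 67.90 ✓.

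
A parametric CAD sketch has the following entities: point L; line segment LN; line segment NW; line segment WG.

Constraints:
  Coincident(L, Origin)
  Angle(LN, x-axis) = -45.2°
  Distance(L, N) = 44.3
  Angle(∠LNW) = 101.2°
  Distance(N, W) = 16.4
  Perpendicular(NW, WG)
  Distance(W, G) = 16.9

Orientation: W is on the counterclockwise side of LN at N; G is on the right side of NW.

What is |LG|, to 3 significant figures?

65.3

∠LNW = 101.2°, so NW runs at -45.2° + (180° − 101.2°) = 33.6° from the x-axis; with |NW| = 16.4, W = N + 16.4·(cos 33.6°, sin 33.6°) = (44.9, -22.4). NW ⟂ WG; with |WG| = 16.9 on the right of NW, G = W + 16.9·(0.553, -0.833) = (54.2, -36.4). Then |LG| = |G − L| = 65.3.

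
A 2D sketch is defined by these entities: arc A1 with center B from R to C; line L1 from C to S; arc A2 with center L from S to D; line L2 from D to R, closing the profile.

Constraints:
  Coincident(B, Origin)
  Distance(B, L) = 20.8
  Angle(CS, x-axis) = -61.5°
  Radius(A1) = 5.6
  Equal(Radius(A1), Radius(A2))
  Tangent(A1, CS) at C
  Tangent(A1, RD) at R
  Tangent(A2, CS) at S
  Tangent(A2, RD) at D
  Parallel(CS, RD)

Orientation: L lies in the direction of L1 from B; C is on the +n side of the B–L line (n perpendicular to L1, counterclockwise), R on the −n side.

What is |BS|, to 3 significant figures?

21.5

The slot axis is L1's direction at -61.5°, so u = (cos -61.5°, sin -61.5°) = (0.477, -0.879) and n = (−sin -61.5°, cos -61.5°) = (0.879, 0.477). B is at the origin and L lies 20.8 along u from B, so L = 20.8·u = (9.92, -18.3). Tangency of A1 to both parallel lines with radius 5.6 puts C and R at B ± 5.6·n: C = (4.92, 2.67), R = (-4.92, -2.67). Equal radii place S and D the same way about L: S = L + 5.6·n = (14.8, -15.6), D = L − 5.6·n = (5.00, -21.0). Then |BS| = |S − B| = 21.5.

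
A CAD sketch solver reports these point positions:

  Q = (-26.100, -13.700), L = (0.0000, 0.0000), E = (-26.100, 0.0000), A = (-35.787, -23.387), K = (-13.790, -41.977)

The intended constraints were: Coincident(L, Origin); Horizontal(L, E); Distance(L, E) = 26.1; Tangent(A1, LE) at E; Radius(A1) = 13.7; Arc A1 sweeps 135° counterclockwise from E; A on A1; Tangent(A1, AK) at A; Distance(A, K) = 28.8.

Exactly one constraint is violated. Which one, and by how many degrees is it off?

Tangent(A1, AK) at A — off by 4.80°.

L = (0.00, 0.00) ✓; L.y = 0.00, E.y = 0.00 ✓; |LE| = 26.10 ✓; ∠(QE, EL) = 90.00° ✓; |QE| = 13.70 ✓; bearing(Q→A) − bearing(Q→E) = 135.0° ✓; |QA| = 13.70 ✓; ∠(QA, AK) = 85.20° ✗; |AK| = 28.80 ✓.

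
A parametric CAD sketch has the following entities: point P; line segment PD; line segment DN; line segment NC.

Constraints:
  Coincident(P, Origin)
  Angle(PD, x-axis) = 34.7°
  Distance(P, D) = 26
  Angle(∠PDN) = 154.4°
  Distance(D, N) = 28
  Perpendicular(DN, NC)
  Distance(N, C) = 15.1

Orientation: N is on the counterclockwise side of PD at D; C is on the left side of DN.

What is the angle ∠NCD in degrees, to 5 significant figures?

61.663°

∠PDN = 154.4°, so DN runs at 34.7° + (180° − 154.4°) = 60.300° from the x-axis; with |DN| = 28.0, N = D + 28.0·(cos 60.300°, sin 60.300°) = (35.249, 39.123). DN is perpendicular to NC; with |NC| = 15.1 on the left of DN, C = N + 15.1·(-0.86863, 0.49546) = (22.132, 46.604). Then cos ∠NCD = CN·CD / (|CN||CD|), giving 61.663°.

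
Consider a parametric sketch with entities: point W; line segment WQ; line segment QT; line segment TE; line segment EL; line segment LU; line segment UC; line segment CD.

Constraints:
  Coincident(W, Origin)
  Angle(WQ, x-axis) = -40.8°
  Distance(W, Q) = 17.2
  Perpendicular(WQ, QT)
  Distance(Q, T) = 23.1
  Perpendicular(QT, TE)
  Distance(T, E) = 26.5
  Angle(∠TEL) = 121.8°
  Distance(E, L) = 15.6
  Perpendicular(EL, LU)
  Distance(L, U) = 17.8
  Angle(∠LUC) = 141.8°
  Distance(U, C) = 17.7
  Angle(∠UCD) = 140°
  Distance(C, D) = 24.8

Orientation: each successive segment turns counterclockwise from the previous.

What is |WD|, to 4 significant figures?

38.20

∠LUC = 141.8° gives UC at -34.40° from the x-axis; with |UC| = 17.7, C = (13.10, -8.087). ∠UCD = 140.0° gives CD at 5.600° from the x-axis; with |CD| = 24.8, D = (37.78, -5.667). Then |WD| = |D − W| = 38.20.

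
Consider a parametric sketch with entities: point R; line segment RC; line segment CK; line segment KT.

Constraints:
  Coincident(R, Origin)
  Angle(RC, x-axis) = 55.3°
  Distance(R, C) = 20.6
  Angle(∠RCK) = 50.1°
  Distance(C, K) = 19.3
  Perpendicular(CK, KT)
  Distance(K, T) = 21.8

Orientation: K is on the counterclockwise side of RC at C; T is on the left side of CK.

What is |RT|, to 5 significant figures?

8.5439

R is at the origin; RC runs at 55.3° with length 20.6, so C = 20.6·(cos 55.3°, sin 55.3°) = (11.727, 16.936). ∠RCK = 50.1°, so CK runs at 55.3° + (180° − 50.1°) = 185.20° from the x-axis; with |CK| = 19.3, K = C + 19.3·(cos 185.20°, sin 185.20°) = (-7.4934, 15.187). The perpendicularity gives KT at right angles to CK; with |KT| = 21.8 on the left of CK, T = K + 21.8·(0.090633, -0.99588) = (-5.5176, -6.5233). Then |RT| = |T − R| = 8.5439.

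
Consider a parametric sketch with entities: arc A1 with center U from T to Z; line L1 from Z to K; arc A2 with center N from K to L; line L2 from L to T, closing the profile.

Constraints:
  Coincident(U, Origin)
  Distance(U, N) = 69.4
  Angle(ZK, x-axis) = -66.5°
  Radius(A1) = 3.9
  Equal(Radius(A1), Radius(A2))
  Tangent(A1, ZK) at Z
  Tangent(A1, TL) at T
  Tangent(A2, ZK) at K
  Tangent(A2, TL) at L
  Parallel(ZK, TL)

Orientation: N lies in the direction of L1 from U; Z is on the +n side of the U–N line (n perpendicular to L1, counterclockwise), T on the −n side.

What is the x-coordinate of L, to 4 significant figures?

24.10

The slot axis is L1's direction at -66.5°, so u = (cos -66.5°, sin -66.5°) = (0.3987, -0.9171) and n = (−sin -66.5°, cos -66.5°) = (0.9171, 0.3987). U is at the origin and N lies 69.4 along u from U, so N = 69.4·u = (27.67, -63.64). Tangency of A1 to both parallel lines with radius 3.9 puts Z and T at U ± 3.9·n: Z = (3.577, 1.555), T = (-3.577, -1.555). Equal radii place K and L the same way about N: K = N + 3.9·n = (31.25, -62.09), L = N − 3.9·n = (24.10, -65.20). So L.x = 24.10.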